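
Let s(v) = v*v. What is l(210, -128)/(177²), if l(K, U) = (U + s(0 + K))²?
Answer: 1933536784/31329 ≈ 61717.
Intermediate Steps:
s(v) = v²
l(K, U) = (U + K²)² (l(K, U) = (U + (0 + K)²)² = (U + K²)²)
l(210, -128)/(177²) = (-128 + 210²)²/(177²) = (-128 + 44100)²/31329 = 43972²*(1/31329) = 1933536784*(1/31329) = 1933536784/31329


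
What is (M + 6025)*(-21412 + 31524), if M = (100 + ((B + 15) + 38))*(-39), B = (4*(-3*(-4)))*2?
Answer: -37272832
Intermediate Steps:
B = 96 (B = (4*12)*2 = 48*2 = 96)
M = -9711 (M = (100 + ((96 + 15) + 38))*(-39) = (100 + (111 + 38))*(-39) = (100 + 149)*(-39) = 249*(-39) = -9711)
(M + 6025)*(-21412 + 31524) = (-9711 + 6025)*(-21412 + 31524) = -3686*10112 = -37272832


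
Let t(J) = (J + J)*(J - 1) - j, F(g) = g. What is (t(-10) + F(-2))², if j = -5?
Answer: 49729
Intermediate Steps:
t(J) = 5 + 2*J*(-1 + J) (t(J) = (J + J)*(J - 1) - 1*(-5) = (2*J)*(-1 + J) + 5 = 2*J*(-1 + J) + 5 = 5 + 2*J*(-1 + J))
(t(-10) + F(-2))² = ((5 - 2*(-10) + 2*(-10)²) - 2)² = ((5 + 20 + 2*100) - 2)² = ((5 + 20 + 200) - 2)² = (225 - 2)² = 223² = 49729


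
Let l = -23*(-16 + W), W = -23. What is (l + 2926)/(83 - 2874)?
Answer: -3823/2791 ≈ -1.3698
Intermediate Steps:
l = 897 (l = -23*(-16 - 23) = -23*(-39) = 897)
(l + 2926)/(83 - 2874) = (897 + 2926)/(83 - 2874) = 3823/(-2791) = 3823*(-1/2791) = -3823/2791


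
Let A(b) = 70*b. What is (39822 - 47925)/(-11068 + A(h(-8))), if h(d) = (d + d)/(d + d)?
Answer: 2701/3666 ≈ 0.73677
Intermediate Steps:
h(d) = 1 (h(d) = (2*d)/((2*d)) = (2*d)*(1/(2*d)) = 1)
(39822 - 47925)/(-11068 + A(h(-8))) = (39822 - 47925)/(-11068 + 70*1) = -8103/(-11068 + 70) = -8103/(-10998) = -8103*(-1/10998) = 2701/3666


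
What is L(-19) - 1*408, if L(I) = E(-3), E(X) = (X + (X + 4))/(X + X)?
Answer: -1223/3 ≈ -407.67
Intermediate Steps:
E(X) = (4 + 2*X)/(2*X) (E(X) = (X + (4 + X))/((2*X)) = (4 + 2*X)*(1/(2*X)) = (4 + 2*X)/(2*X))
L(I) = 1/3 (L(I) = (2 - 3)/(-3) = -1/3*(-1) = 1/3)
L(-19) - 1*408 = 1/3 - 1*408 = 1/3 - 408 = -1223/3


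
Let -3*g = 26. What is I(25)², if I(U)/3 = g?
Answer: 676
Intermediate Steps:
g = -26/3 (g = -⅓*26 = -26/3 ≈ -8.6667)
I(U) = -26 (I(U) = 3*(-26/3) = -26)
I(25)² = (-26)² = 676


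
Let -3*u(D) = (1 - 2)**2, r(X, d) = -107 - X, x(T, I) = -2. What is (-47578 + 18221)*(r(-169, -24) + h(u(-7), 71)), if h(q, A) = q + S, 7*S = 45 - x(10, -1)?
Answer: -42156652/21 ≈ -2.0075e+6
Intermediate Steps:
u(D) = -1/3 (u(D) = -(1 - 2)**2/3 = -1/3*(-1)**2 = -1/3*1 = -1/3)
S = 47/7 (S = (45 - 1*(-2))/7 = (45 + 2)/7 = (1/7)*47 = 47/7 ≈ 6.7143)
h(q, A) = 47/7 + q (h(q, A) = q + 47/7 = 47/7 + q)
(-47578 + 18221)*(r(-169, -24) + h(u(-7), 71)) = (-47578 + 18221)*((-107 - 1*(-169)) + (47/7 - 1/3)) = -29357*((-107 + 169) + 134/21) = -29357*(62 + 134/21) = -29357*1436/21 = -42156652/21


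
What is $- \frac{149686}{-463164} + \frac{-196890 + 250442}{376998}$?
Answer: $\frac{2256518921}{4850330602} \approx 0.46523$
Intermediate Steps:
$- \frac{149686}{-463164} + \frac{-196890 + 250442}{376998} = \left(-149686\right) \left(- \frac{1}{463164}\right) + 53552 \cdot \frac{1}{376998} = \frac{74843}{231582} + \frac{26776}{188499} = \frac{2256518921}{4850330602}$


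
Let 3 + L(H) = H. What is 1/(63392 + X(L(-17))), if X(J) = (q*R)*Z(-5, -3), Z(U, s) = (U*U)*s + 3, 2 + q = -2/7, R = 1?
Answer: 7/444896 ≈ 1.5734e-5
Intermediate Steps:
L(H) = -3 + H
q = -16/7 (q = -2 - 2/7 = -16/7 ≈ -2.2857)
Z(U, s) = 3 + s*U² (Z(U, s) = U²*s + 3 = s*U² + 3 = 3 + s*U²)
X(J) = 1152/7 (X(J) = (-16/7*1)*(3 - 3*(-5)²) = -16*(3 - 3*25)/7 = -16*(3 - 75)/7 = -16/7*(-72) = 1152/7)
1/(63392 + X(L(-17))) = 1/(63392 + 1152/7) = 1/(444896/7) = 7/444896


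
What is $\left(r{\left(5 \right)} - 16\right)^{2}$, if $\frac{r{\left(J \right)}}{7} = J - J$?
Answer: $256$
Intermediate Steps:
$r{\left(J \right)} = 0$ ($r{\left(J \right)} = 7 \left(J - J\right) = 7 \cdot 0 = 0$)
$\left(r{\left(5 \right)} - 16\right)^{2} = \left(0 - 16\right)^{2} = \left(-16\right)^{2} = 256$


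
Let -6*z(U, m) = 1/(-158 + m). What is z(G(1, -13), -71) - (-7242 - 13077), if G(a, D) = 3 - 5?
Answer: 27918307/1374 ≈ 20319.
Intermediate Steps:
G(a, D) = -2
z(U, m) = -1/(6*(-158 + m))
z(G(1, -13), -71) - (-7242 - 13077) = -1/(-948 + 6*(-71)) - (-7242 - 13077) = -1/(-948 - 426) - 1*(-20319) = -1/(-1374) + 20319 = -1*(-1/1374) + 20319 = 1/1374 + 20319 = 27918307/1374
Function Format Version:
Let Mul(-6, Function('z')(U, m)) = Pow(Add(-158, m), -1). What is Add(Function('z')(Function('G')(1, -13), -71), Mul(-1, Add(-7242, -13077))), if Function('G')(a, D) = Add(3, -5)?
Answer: Rational(27918307, 1374) ≈ 20319.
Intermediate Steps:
Function('G')(a, D) = -2
Function('z')(U, m) = Mul(Rational(-1, 6), Pow(Add(-158, m), -1))
Add(Function('z')(Function('G')(1, -13), -71), Mul(-1, Add(-7242, -13077))) = Add(Mul(-1, Pow(Add(-948, Mul(6, -71)), -1)), Mul(-1, Add(-7242, -13077))) = Add(Mul(-1, Pow(Add(-948, -426), -1)), Mul(-1, -20319)) = Add(Mul(-1, Pow(-1374, -1)), 20319) = Add(Mul(-1, Rational(-1, 1374)), 20319) = Add(Rational(1, 1374), 20319) = Rational(27918307, 1374)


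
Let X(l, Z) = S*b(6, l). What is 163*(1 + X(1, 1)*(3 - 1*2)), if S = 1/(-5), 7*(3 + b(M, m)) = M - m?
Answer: 8313/35 ≈ 237.51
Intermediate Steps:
b(M, m) = -3 - m/7 + M/7 (b(M, m) = -3 + (M - m)/7 = -3 + (-m/7 + M/7) = -3 - m/7 + M/7)
S = -⅕ ≈ -0.20000
X(l, Z) = 3/7 + l/35 (X(l, Z) = -(-3 - l/7 + (⅐)*6)/5 = -(-3 - l/7 + 6/7)/5 = -(-15/7 - l/7)/5 = 3/7 + l/35)
163*(1 + X(1, 1)*(3 - 1*2)) = 163*(1 + (3/7 + (1/35)*1)*(3 - 1*2)) = 163*(1 + (3/7 + 1/35)*(3 - 2)) = 163*(1 + (16/35)*1) = 163*(1 + 16/35) = 163*(51/35) = 8313/35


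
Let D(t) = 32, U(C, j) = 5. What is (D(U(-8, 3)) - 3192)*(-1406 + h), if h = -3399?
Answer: 15183800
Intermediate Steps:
(D(U(-8, 3)) - 3192)*(-1406 + h) = (32 - 3192)*(-1406 - 3399) = -3160*(-4805) = 15183800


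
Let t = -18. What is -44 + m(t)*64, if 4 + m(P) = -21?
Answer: -1644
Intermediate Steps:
m(P) = -25 (m(P) = -4 - 21 = -25)
-44 + m(t)*64 = -44 - 25*64 = -44 - 1600 = -1644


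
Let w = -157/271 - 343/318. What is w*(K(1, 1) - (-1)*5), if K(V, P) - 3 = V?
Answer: -428637/28726 ≈ -14.922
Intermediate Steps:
K(V, P) = 3 + V
w = -142879/86178 (w = -157*1/271 - 343*1/318 = -157/271 - 343/318 = -142879/86178 ≈ -1.6580)
w*(K(1, 1) - (-1)*5) = -142879*((3 + 1) - (-1)*5)/86178 = -142879*(4 - 1*(-5))/86178 = -142879*(4 + 5)/86178 = -142879/86178*9 = -428637/28726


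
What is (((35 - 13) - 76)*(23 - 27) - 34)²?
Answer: 33124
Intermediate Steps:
(((35 - 13) - 76)*(23 - 27) - 34)² = ((22 - 76)*(-4) - 34)² = (-54*(-4) - 34)² = (216 - 34)² = 182² = 33124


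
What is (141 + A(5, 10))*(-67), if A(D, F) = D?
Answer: -9782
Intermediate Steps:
(141 + A(5, 10))*(-67) = (141 + 5)*(-67) = 146*(-67) = -9782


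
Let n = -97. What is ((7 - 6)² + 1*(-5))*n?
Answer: 388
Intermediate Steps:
((7 - 6)² + 1*(-5))*n = ((7 - 6)² + 1*(-5))*(-97) = (1² - 5)*(-97) = (1 - 5)*(-97) = -4*(-97) = 388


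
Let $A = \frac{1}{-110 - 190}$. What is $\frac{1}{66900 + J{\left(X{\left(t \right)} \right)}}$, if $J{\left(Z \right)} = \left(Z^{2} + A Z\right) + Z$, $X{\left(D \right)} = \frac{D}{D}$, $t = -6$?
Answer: $\frac{300}{20070599} \approx 1.4947 \cdot 10^{-5}$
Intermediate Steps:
$A = - \frac{1}{300}$ ($A = \frac{1}{-300} = - \frac{1}{300} \approx -0.0033333$)
$X{\left(D \right)} = 1$
$J{\left(Z \right)} = Z^{2} + \frac{299 Z}{300}$ ($J{\left(Z \right)} = \left(Z^{2} - \frac{Z}{300}\right) + Z = Z^{2} + \frac{299 Z}{300}$)
$\frac{1}{66900 + J{\left(X{\left(t \right)} \right)}} = \frac{1}{66900 + \frac{1}{300} \cdot 1 \left(299 + 300 \cdot 1\right)} = \frac{1}{66900 + \frac{1}{300} \cdot 1 \left(299 + 300\right)} = \frac{1}{66900 + \frac{1}{300} \cdot 1 \cdot 599} = \frac{1}{66900 + \frac{599}{300}} = \frac{1}{\frac{20070599}{300}} = \frac{300}{20070599}$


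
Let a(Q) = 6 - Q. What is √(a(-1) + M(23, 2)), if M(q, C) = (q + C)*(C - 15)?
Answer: I*√318 ≈ 17.833*I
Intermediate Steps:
M(q, C) = (-15 + C)*(C + q) (M(q, C) = (C + q)*(-15 + C) = (-15 + C)*(C + q))
√(a(-1) + M(23, 2)) = √((6 - 1*(-1)) + (2² - 15*2 - 15*23 + 2*23)) = √((6 + 1) + (4 - 30 - 345 + 46)) = √(7 - 325) = √(-318) = I*√318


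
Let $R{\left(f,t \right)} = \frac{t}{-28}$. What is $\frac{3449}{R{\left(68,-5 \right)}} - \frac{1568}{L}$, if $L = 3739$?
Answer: $\frac{361074868}{18695} \approx 19314.0$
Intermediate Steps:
$R{\left(f,t \right)} = - \frac{t}{28}$ ($R{\left(f,t \right)} = t \left(- \frac{1}{28}\right) = - \frac{t}{28}$)
$\frac{3449}{R{\left(68,-5 \right)}} - \frac{1568}{L} = \frac{3449}{\left(- \frac{1}{28}\right) \left(-5\right)} - \frac{1568}{3739} = \frac{3449}{\frac{5}{28}} - \frac{1568}{3739} = 3449 \cdot \frac{28}{5} - \frac{1568}{3739} = \frac{96572}{5} - \frac{1568}{3739} = \frac{361074868}{18695}$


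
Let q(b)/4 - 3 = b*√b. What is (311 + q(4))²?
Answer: 126025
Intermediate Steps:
q(b) = 12 + 4*b^(3/2) (q(b) = 12 + 4*(b*√b) = 12 + 4*b^(3/2))
(311 + q(4))² = (311 + (12 + 4*4^(3/2)))² = (311 + (12 + 4*8))² = (311 + (12 + 32))² = (311 + 44)² = 355² = 126025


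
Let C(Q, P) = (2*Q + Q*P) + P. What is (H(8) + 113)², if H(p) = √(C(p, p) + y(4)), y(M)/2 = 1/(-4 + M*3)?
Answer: (226 + √353)²/4 ≈ 14980.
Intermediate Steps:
C(Q, P) = P + 2*Q + P*Q (C(Q, P) = (2*Q + P*Q) + P = P + 2*Q + P*Q)
y(M) = 2/(-4 + 3*M) (y(M) = 2/(-4 + M*3) = 2/(-4 + 3*M))
H(p) = √(¼ + p² + 3*p) (H(p) = √((p + 2*p + p*p) + 2/(-4 + 3*4)) = √((p + 2*p + p²) + 2/(-4 + 12)) = √((p² + 3*p) + 2/8) = √((p² + 3*p) + 2*(⅛)) = √((p² + 3*p) + ¼) = √(¼ + p² + 3*p))
(H(8) + 113)² = (√(1 + 4*8² + 12*8)/2 + 113)² = (√(1 + 4*64 + 96)/2 + 113)² = (√(1 + 256 + 96)/2 + 113)² = (√353/2 + 113)² = (113 + √353/2)²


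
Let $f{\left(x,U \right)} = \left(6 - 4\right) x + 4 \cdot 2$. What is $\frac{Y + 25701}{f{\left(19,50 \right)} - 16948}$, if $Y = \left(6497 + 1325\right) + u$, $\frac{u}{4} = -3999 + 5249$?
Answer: $- \frac{12841}{5634} \approx -2.2792$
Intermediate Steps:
$u = 5000$ ($u = 4 \left(-3999 + 5249\right) = 4 \cdot 1250 = 5000$)
$f{\left(x,U \right)} = 8 + 2 x$ ($f{\left(x,U \right)} = 2 x + 8 = 8 + 2 x$)
$Y = 12822$ ($Y = \left(6497 + 1325\right) + 5000 = 7822 + 5000 = 12822$)
$\frac{Y + 25701}{f{\left(19,50 \right)} - 16948} = \frac{12822 + 25701}{\left(8 + 2 \cdot 19\right) - 16948} = \frac{38523}{\left(8 + 38\right) - 16948} = \frac{38523}{46 - 16948} = \frac{38523}{-16902} = 38523 \left(- \frac{1}{16902}\right) = - \frac{12841}{5634}$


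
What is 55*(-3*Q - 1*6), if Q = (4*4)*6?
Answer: -16170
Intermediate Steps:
Q = 96 (Q = 16*6 = 96)
55*(-3*Q - 1*6) = 55*(-3*96 - 1*6) = 55*(-288 - 6) = 55*(-294) = -16170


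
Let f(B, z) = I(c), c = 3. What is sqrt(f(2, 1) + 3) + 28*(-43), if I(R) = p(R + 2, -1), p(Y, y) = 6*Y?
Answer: -1204 + sqrt(33) ≈ -1198.3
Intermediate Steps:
I(R) = 12 + 6*R (I(R) = 6*(R + 2) = 6*(2 + R) = 12 + 6*R)
f(B, z) = 30 (f(B, z) = 12 + 6*3 = 12 + 18 = 30)
sqrt(f(2, 1) + 3) + 28*(-43) = sqrt(30 + 3) + 28*(-43) = sqrt(33) - 1204 = -1204 + sqrt(33)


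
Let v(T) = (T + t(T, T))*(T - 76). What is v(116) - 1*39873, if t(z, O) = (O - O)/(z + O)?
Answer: -35233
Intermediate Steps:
t(z, O) = 0 (t(z, O) = 0/(O + z) = 0)
v(T) = T*(-76 + T) (v(T) = (T + 0)*(T - 76) = T*(-76 + T))
v(116) - 1*39873 = 116*(-76 + 116) - 1*39873 = 116*40 - 39873 = 4640 - 39873 = -35233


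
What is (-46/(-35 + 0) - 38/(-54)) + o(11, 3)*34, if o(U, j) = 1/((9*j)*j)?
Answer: 6911/2835 ≈ 2.4377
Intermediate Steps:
o(U, j) = 1/(9*j**2)
(-46/(-35 + 0) - 38/(-54)) + o(11, 3)*34 = (-46/(-35 + 0) - 38/(-54)) + ((1/9)/3**2)*34 = (-46/(-35) - 38*(-1/54)) + ((1/9)*(1/9))*34 = (-46*(-1/35) + 19/27) + (1/81)*34 = (46/35 + 19/27) + 34/81 = 1907/945 + 34/81 = 6911/2835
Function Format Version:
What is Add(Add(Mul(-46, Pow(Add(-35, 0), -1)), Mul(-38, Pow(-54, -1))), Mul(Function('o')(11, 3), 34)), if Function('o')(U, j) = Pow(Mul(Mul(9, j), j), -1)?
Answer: Rational(6911, 2835) ≈ 2.4377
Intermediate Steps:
Function('o')(U, j) = Mul(Rational(1, 9), Pow(j, -2)) (Function('o')(U, j) = Pow(Mul(9, Pow(j, 2)), -1) = Mul(Rational(1, 9), Pow(j, -2)))
Add(Add(Mul(-46, Pow(Add(-35, 0), -1)), Mul(-38, Pow(-54, -1))), Mul(Function('o')(11, 3), 34)) = Add(Add(Mul(-46, Pow(Add(-35, 0), -1)), Mul(-38, Pow(-54, -1))), Mul(Mul(Rational(1, 9), Pow(3, -2)), 34)) = Add(Add(Mul(-46, Pow(-35, -1)), Mul(-38, Rational(-1, 54))), Mul(Mul(Rational(1, 9), Rational(1, 9)), 34)) = Add(Add(Mul(-46, Rational(-1, 35)), Rational(19, 27)), Mul(Rational(1, 81), 34)) = Add(Add(Rational(46, 35), Rational(19, 27)), Rational(34, 81)) = Add(Rational(1907, 945), Rational(34, 81)) = Rational(6911, 2835)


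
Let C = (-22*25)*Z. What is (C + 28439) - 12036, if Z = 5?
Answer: 13653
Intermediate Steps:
C = -2750 (C = -22*25*5 = -550*5 = -2750)
(C + 28439) - 12036 = (-2750 + 28439) - 12036 = 25689 - 12036 = 13653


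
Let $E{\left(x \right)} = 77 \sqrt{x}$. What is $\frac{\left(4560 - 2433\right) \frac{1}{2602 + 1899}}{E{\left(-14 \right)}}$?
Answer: $- \frac{2127 i \sqrt{14}}{4852078} \approx - 0.0016402 i$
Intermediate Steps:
$\frac{\left(4560 - 2433\right) \frac{1}{2602 + 1899}}{E{\left(-14 \right)}} = \frac{\left(4560 - 2433\right) \frac{1}{2602 + 1899}}{77 \sqrt{-14}} = \frac{2127 \cdot \frac{1}{4501}}{77 i \sqrt{14}} = \frac{2127 \left(- \frac{i \sqrt{14}}{1078}\right)}{4501} = - \frac{2127 i \sqrt{14}}{4852078}$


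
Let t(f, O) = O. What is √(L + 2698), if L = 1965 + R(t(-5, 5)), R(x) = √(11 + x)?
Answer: √4667 ≈ 68.315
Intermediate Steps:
L = 1969 (L = 1965 + √(11 + 5) = 1965 + √16 = 1965 + 4 = 1969)
√(L + 2698) = √(1969 + 2698) = √4667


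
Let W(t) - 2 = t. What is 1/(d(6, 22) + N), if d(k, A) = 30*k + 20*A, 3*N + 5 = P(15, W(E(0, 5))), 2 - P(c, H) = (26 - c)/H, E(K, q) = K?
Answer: 6/3703 ≈ 0.0016203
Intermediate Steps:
W(t) = 2 + t
P(c, H) = 2 - (26 - c)/H
N = -17/6 (N = -5/3 + ((-26 + 15 + 2*(2 + 0))/(2 + 0))/3 = -5/3 + ((-26 + 15 + 2*2)/2)/3 = -5/3 + ((-26 + 15 + 4)/2)/3 = -5/3 + ((½)*(-7))/3 = -5/3 + (⅓)*(-7/2) = -5/3 - 7/6 = -17/6 ≈ -2.8333)
d(k, A) = 20*A + 30*k
1/(d(6, 22) + N) = 1/((20*22 + 30*6) - 17/6) = 1/((440 + 180) - 17/6) = 1/(620 - 17/6) = 1/(3703/6) = 6/3703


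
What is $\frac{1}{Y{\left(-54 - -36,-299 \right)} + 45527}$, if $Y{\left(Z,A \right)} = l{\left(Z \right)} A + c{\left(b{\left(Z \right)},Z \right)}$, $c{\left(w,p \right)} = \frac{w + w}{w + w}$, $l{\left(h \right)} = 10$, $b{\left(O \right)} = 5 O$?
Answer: $\frac{1}{42538} \approx 2.3508 \cdot 10^{-5}$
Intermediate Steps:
$c{\left(w,p \right)} = 1$ ($c{\left(w,p \right)} = \frac{2 w}{2 w} = 2 w \frac{1}{2 w} = 1$)
$Y{\left(Z,A \right)} = 1 + 10 A$ ($Y{\left(Z,A \right)} = 10 A + 1 = 1 + 10 A$)
$\frac{1}{Y{\left(-54 - -36,-299 \right)} + 45527} = \frac{1}{\left(1 + 10 \left(-299\right)\right) + 45527} = \frac{1}{\left(1 - 2990\right) + 45527} = \frac{1}{-2989 + 45527} = \frac{1}{42538}$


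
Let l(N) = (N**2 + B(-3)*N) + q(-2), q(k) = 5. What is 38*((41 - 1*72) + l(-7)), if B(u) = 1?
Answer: 608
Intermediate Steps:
l(N) = 5 + N + N**2 (l(N) = (N**2 + 1*N) + 5 = (N**2 + N) + 5 = (N + N**2) + 5 = 5 + N + N**2)
38*((41 - 1*72) + l(-7)) = 38*((41 - 1*72) + (5 - 7 + (-7)**2)) = 38*((41 - 72) + (5 - 7 + 49)) = 38*(-31 + 47) = 38*16 = 608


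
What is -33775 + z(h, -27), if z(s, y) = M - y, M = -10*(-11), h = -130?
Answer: -33638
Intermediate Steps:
M = 110
z(s, y) = 110 - y
-33775 + z(h, -27) = -33775 + (110 - 1*(-27)) = -33775 + (110 + 27) = -33775 + 137 = -33638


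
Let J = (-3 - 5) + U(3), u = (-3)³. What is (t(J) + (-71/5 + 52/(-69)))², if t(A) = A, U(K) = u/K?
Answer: 121528576/119025 ≈ 1021.0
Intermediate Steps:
u = -27
U(K) = -27/K
J = -17 (J = (-3 - 5) - 27/3 = -8 - 27*⅓ = -8 - 9 = -17)
(t(J) + (-71/5 + 52/(-69)))² = (-17 + (-71/5 + 52/(-69)))² = (-17 + (-71*⅕ + 52*(-1/69)))² = (-17 + (-71/5 - 52/69))² = (-17 - 5159/345)² = (-11024/345)² = 121528576/119025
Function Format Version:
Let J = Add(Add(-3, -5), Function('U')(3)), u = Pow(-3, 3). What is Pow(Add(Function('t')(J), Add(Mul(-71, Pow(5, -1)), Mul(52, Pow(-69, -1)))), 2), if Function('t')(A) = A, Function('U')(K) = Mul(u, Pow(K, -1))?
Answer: Rational(121528576, 119025) ≈ 1021.0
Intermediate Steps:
u = -27
Function('U')(K) = Mul(-27, Pow(K, -1))
J = -17 (J = Add(Add(-3, -5), Mul(-27, Pow(3, -1))) = Add(-8, Mul(-27, Rational(1, 3))) = Add(-8, -9) = -17)
Pow(Add(Function('t')(J), Add(Mul(-71, Pow(5, -1)), Mul(52, Pow(-69, -1)))), 2) = Pow(Add(-17, Add(Mul(-71, Pow(5, -1)), Mul(52, Pow(-69, -1)))), 2) = Pow(Add(-17, Add(Mul(-71, Rational(1, 5)), Mul(52, Rational(-1, 69)))), 2) = Pow(Add(-17, Add(Rational(-71, 5), Rational(-52, 69))), 2) = Pow(Add(-17, Rational(-5159, 345)), 2) = Pow(Rational(-11024, 345), 2) = Rational(121528576, 119025)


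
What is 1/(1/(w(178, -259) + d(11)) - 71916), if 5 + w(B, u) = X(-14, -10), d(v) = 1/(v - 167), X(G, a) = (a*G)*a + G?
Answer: -221365/15919685496 ≈ -1.3905e-5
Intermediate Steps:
X(G, a) = G + G*a**2 (X(G, a) = (G*a)*a + G = G*a**2 + G = G + G*a**2)
d(v) = 1/(-167 + v)
w(B, u) = -1419 (w(B, u) = -5 - 14*(1 + (-10)**2) = -5 - 14*(1 + 100) = -5 - 14*101 = -5 - 1414 = -1419)
1/(1/(w(178, -259) + d(11)) - 71916) = 1/(1/(-1419 + 1/(-167 + 11)) - 71916) = 1/(1/(-1419 + 1/(-156)) - 71916) = 1/(1/(-1419 - 1/156) - 71916) = 1/(1/(-221365/156) - 71916) = 1/(-156/221365 - 71916) = 1/(-15919685496/221365) = -221365/15919685496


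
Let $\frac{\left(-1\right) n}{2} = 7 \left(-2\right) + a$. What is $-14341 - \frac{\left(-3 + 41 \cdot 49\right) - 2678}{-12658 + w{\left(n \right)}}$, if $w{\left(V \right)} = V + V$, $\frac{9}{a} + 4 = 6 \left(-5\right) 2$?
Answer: $- \frac{2891486195}{201623} \approx -14341.0$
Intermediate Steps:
$a = - \frac{9}{64}$ ($a = \frac{9}{-4 + 6 \left(-5\right) 2} = \frac{9}{-4 - 60} = \frac{9}{-64} = 9 \left(- \frac{1}{64}\right) = - \frac{9}{64} \approx -0.14063$)
$n = \frac{905}{32}$ ($n = - 2 \left(7 \left(-2\right) - \frac{9}{64}\right) = - 2 \left(-14 - \frac{9}{64}\right) = \left(-2\right) \left(- \frac{905}{64}\right) = \frac{905}{32} \approx 28.281$)
$w{\left(V \right)} = 2 V$
$-14341 - \frac{\left(-3 + 41 \cdot 49\right) - 2678}{-12658 + w{\left(n \right)}} = -14341 - \frac{\left(-3 + 41 \cdot 49\right) - 2678}{-12658 + 2 \cdot \frac{905}{32}} = -14341 - \frac{\left(-3 + 2009\right) - 2678}{-12658 + \frac{905}{16}} = -14341 - \frac{2006 - 2678}{- \frac{201623}{16}} = -14341 - \left(-672\right) \left(- \frac{16}{201623}\right) = -14341 - \frac{10752}{201623} = - \frac{2891486195}{201623}$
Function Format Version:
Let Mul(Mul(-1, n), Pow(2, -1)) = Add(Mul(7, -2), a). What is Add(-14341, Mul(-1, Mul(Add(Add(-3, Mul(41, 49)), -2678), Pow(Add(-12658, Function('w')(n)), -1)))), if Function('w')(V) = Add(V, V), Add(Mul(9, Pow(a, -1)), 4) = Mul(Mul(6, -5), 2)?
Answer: Rational(-2891486195, 201623) ≈ -14341.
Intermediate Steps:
a = Rational(-9, 64) (a = Mul(9, Pow(Add(-4, Mul(Mul(6, -5), 2)), -1)) = Mul(9, Pow(Add(-4, Mul(-30, 2)), -1)) = Mul(9, Pow(Add(-4, -60), -1)) = Mul(9, Pow(-64, -1)) = Mul(9, Rational(-1, 64)) = Rational(-9, 64) ≈ -0.14063)
n = Rational(905, 32) (n = Mul(-2, Add(Mul(7, -2), Rational(-9, 64))) = Mul(-2, Add(-14, Rational(-9, 64))) = Mul(-2, Rational(-905, 64)) = Rational(905, 32) ≈ 28.281)
Function('w')(V) = Mul(2, V)
Add(-14341, Mul(-1, Mul(Add(Add(-3, Mul(41, 49)), -2678), Pow(Add(-12658, Function('w')(n)), -1)))) = Add(-14341, Mul(-1, Mul(Add(Add(-3, Mul(41, 49)), -2678), Pow(Add(-12658, Mul(2, Rational(905, 32))), -1)))) = Add(-14341, Mul(-1, Mul(Add(Add(-3, 2009), -2678), Pow(Add(-12658, Rational(905, 16)), -1)))) = Add(-14341, Mul(-1, Mul(Add(2006, -2678), Pow(Rational(-201623, 16), -1)))) = Add(-14341, Mul(-1, Mul(-672, Rational(-16, 201623)))) = Add(-14341, Mul(-1, Rational(10752, 201623))) = Add(-14341, Rational(-10752, 201623)) = Rational(-2891486195, 201623)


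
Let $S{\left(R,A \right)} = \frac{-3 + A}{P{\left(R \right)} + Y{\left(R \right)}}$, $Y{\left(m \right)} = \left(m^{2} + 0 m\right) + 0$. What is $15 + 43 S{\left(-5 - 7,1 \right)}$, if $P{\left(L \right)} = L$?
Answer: $\frac{947}{66} \approx 14.348$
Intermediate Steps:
$Y{\left(m \right)} = m^{2}$ ($Y{\left(m \right)} = \left(m^{2} + 0\right) + 0 = m^{2} + 0 = m^{2}$)
$S{\left(R,A \right)} = \frac{-3 + A}{R + R^{2}}$
$15 + 43 S{\left(-5 - 7,1 \right)} = 15 + 43 \frac{-3 + 1}{\left(-5 - 7\right) \left(1 - 12\right)} = 15 + 43 \frac{1}{-5 - 7} \frac{1}{1 - 12} \left(-2\right) = 15 + 43 \frac{1}{-12} \frac{1}{1 - 12} \left(-2\right) = 15 + 43 \left(\left(- \frac{1}{12}\right) \frac{1}{-11} \left(-2\right)\right) = 15 + 43 \left(\left(- \frac{1}{12}\right) \left(- \frac{1}{11}\right) \left(-2\right)\right) = 15 + 43 \left(- \frac{1}{66}\right) = 15 - \frac{43}{66} = \frac{947}{66}$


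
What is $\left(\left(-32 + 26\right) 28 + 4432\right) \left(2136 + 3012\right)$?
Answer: $21951072$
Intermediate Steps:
$\left(\left(-32 + 26\right) 28 + 4432\right) \left(2136 + 3012\right) = \left(\left(-6\right) 28 + 4432\right) 5148 = \left(-168 + 4432\right) 5148 = 4264 \cdot 5148 = 21951072$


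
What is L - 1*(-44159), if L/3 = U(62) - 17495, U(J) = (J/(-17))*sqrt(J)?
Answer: -8326 - 186*sqrt(62)/17 ≈ -8412.2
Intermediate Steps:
U(J) = -J**(3/2)/17 (U(J) = (J*(-1/17))*sqrt(J) = (-J/17)*sqrt(J) = -J**(3/2)/17)
L = -52485 - 186*sqrt(62)/17 (L = 3*(-62*sqrt(62)/17 - 17495) = 3*(-17495 - 62*sqrt(62)/17) = -52485 - 186*sqrt(62)/17 ≈ -52571.)
L - 1*(-44159) = (-52485 - 186*sqrt(62)/17) - 1*(-44159) = (-52485 - 186*sqrt(62)/17) + 44159 = -8326 - 186*sqrt(62)/17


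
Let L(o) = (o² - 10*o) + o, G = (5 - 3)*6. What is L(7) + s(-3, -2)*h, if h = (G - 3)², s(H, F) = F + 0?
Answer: -176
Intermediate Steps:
s(H, F) = F
G = 12 (G = 2*6 = 12)
L(o) = o² - 9*o
h = 81 (h = (12 - 3)² = 9² = 81)
L(7) + s(-3, -2)*h = 7*(-9 + 7) - 2*81 = 7*(-2) - 162 = -14 - 162 = -176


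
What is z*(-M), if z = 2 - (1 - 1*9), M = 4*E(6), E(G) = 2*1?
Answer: -80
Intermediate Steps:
E(G) = 2
M = 8 (M = 4*2 = 8)
z = 10 (z = 2 - (1 - 9) = 2 - 1*(-8) = 2 + 8 = 10)
z*(-M) = 10*(-1*8) = 10*(-8) = -80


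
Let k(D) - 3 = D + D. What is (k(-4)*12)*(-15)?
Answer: 900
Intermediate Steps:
k(D) = 3 + 2*D (k(D) = 3 + (D + D) = 3 + 2*D)
(k(-4)*12)*(-15) = ((3 + 2*(-4))*12)*(-15) = ((3 - 8)*12)*(-15) = -5*12*(-15) = -60*(-15) = 900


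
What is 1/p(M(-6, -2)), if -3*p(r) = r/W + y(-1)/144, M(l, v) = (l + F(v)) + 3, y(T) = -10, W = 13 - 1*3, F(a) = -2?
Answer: 216/41 ≈ 5.2683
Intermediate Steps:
W = 10 (W = 13 - 3 = 10)
M(l, v) = 1 + l (M(l, v) = (l - 2) + 3 = (-2 + l) + 3 = 1 + l)
p(r) = 5/216 - r/30 (p(r) = -(r/10 - 10/144)/3 = -(r*(⅒) - 10*1/144)/3 = -(r/10 - 5/72)/3 = -(-5/72 + r/10)/3 = 5/216 - r/30)
1/p(M(-6, -2)) = 1/(5/216 - (1 - 6)/30) = 1/(5/216 - 1/30*(-5)) = 1/(5/216 + ⅙) = 1/(41/216) = 216/41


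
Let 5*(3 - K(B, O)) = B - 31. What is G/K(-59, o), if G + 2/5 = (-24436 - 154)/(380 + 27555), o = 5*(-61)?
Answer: -35764/586635 ≈ -0.060965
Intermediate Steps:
o = -305
K(B, O) = 46/5 - B/5 (K(B, O) = 3 - (B - 31)/5 = 3 - (-31 + B)/5 = 3 + (31/5 - B/5) = 46/5 - B/5)
G = -35764/27935 (G = -⅖ + (-24436 - 154)/(380 + 27555) = -⅖ - 24590/27935 = -⅖ - 24590*1/27935 = -⅖ - 4918/5587 = -35764/27935 ≈ -1.2803)
G/K(-59, o) = -35764/(27935*(46/5 - ⅕*(-59))) = -35764/(27935*(46/5 + 59/5)) = -35764/27935/21 = -35764/27935*1/21 = -35764/586635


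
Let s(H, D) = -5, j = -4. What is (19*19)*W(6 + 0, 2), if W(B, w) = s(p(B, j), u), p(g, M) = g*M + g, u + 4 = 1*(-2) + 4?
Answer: -1805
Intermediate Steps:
u = -2 (u = -4 + (1*(-2) + 4) = -4 + (-2 + 4) = -4 + 2 = -2)
p(g, M) = g + M*g (p(g, M) = M*g + g = g + M*g)
W(B, w) = -5
(19*19)*W(6 + 0, 2) = (19*19)*(-5) = 361*(-5) = -1805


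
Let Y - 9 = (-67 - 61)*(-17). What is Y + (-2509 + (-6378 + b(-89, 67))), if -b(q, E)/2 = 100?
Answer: -6902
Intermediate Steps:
b(q, E) = -200 (b(q, E) = -2*100 = -200)
Y = 2185 (Y = 9 + (-67 - 61)*(-17) = 9 - 128*(-17) = 9 + 2176 = 2185)
Y + (-2509 + (-6378 + b(-89, 67))) = 2185 + (-2509 + (-6378 - 200)) = 2185 + (-2509 - 6578) = 2185 - 9087 = -6902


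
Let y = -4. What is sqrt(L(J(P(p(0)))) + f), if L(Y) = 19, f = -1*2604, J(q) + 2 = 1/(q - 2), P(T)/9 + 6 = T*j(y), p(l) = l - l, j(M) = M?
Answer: I*sqrt(2585) ≈ 50.843*I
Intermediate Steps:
p(l) = 0
P(T) = -54 - 36*T (P(T) = -54 + 9*(T*(-4)) = -54 + 9*(-4*T) = -54 - 36*T)
J(q) = -2 + 1/(-2 + q) (J(q) = -2 + 1/(q - 2) = -2 + 1/(-2 + q))
f = -2604
sqrt(L(J(P(p(0)))) + f) = sqrt(19 - 2604) = sqrt(-2585) = I*sqrt(2585)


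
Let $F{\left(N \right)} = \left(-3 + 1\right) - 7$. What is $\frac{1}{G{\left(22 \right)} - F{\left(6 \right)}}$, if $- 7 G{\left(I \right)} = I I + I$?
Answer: $- \frac{7}{443} \approx -0.015801$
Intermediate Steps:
$F{\left(N \right)} = -9$ ($F{\left(N \right)} = -2 - 7 = -9$)
$G{\left(I \right)} = - \frac{I}{7} - \frac{I^{2}}{7}$ ($G{\left(I \right)} = - \frac{I I + I}{7} = - \frac{I^{2} + I}{7} = - \frac{I + I^{2}}{7} = - \frac{I}{7} - \frac{I^{2}}{7}$)
$\frac{1}{G{\left(22 \right)} - F{\left(6 \right)}} = \frac{1}{\left(- \frac{1}{7}\right) 22 \left(1 + 22\right) - -9} = \frac{1}{\left(- \frac{1}{7}\right) 22 \cdot 23 + 9} = \frac{1}{- \frac{506}{7} + 9} = \frac{1}{- \frac{443}{7}} = - \frac{7}{443}$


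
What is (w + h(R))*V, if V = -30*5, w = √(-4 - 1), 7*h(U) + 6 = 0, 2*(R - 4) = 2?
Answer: 900/7 - 150*I*√5 ≈ 128.57 - 335.41*I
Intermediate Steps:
R = 5 (R = 4 + (½)*2 = 4 + 1 = 5)
h(U) = -6/7 (h(U) = -6/7 + (⅐)*0 = -6/7 + 0 = -6/7)
w = I*√5 (w = √(-5) = I*√5 ≈ 2.2361*I)
V = -150
(w + h(R))*V = (I*√5 - 6/7)*(-150) = (-6/7 + I*√5)*(-150) = 900/7 - 150*I*√5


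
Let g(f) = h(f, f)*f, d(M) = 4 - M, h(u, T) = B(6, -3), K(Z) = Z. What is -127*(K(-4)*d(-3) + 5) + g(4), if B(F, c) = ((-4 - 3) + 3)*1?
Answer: 2905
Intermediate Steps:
B(F, c) = -4 (B(F, c) = (-7 + 3)*1 = -4*1 = -4)
h(u, T) = -4
g(f) = -4*f
-127*(K(-4)*d(-3) + 5) + g(4) = -127*(-4*(4 - 1*(-3)) + 5) - 4*4 = -127*(-4*(4 + 3) + 5) - 16 = -127*(-4*7 + 5) - 16 = -127*(-28 + 5) - 16 = -127*(-23) - 16 = 2921 - 16 = 2905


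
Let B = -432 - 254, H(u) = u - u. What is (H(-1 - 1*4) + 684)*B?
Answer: -469224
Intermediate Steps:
H(u) = 0
B = -686
(H(-1 - 1*4) + 684)*B = (0 + 684)*(-686) = 684*(-686) = -469224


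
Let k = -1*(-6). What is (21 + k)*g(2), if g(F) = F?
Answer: 54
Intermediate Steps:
k = 6
(21 + k)*g(2) = (21 + 6)*2 = 27*2 = 54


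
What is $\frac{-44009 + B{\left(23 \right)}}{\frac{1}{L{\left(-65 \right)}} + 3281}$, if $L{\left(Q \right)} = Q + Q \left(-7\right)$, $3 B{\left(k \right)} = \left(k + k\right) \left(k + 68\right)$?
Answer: $- \frac{16619330}{1279591} \approx -12.988$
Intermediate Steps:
$B{\left(k \right)} = \frac{2 k \left(68 + k\right)}{3}$ ($B{\left(k \right)} = \frac{\left(k + k\right) \left(k + 68\right)}{3} = \frac{2 k \left(68 + k\right)}{3}$)
$L{\left(Q \right)} = - 6 Q$ ($L{\left(Q \right)} = Q - 7 Q = - 6 Q$)
$\frac{-44009 + B{\left(23 \right)}}{\frac{1}{L{\left(-65 \right)}} + 3281} = \frac{-44009 + \frac{2}{3} \cdot 23 \left(68 + 23\right)}{\frac{1}{\left(-6\right) \left(-65\right)} + 3281} = \frac{-44009 + \frac{2}{3} \cdot 23 \cdot 91}{\frac{1}{390} + 3281} = \frac{-44009 + \frac{4186}{3}}{\frac{1}{390} + 3281} = - \frac{127841}{3 \cdot \frac{1279591}{390}} = \left(- \frac{127841}{3}\right) \frac{390}{1279591} = - \frac{16619330}{1279591}$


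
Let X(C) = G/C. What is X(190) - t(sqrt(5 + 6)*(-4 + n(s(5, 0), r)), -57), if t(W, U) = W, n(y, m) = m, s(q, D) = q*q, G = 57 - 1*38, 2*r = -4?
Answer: 1/10 + 6*sqrt(11) ≈ 20.000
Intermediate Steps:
r = -2 (r = (1/2)*(-4) = -2)
G = 19 (G = 57 - 38 = 19)
s(q, D) = q**2
X(C) = 19/C
X(190) - t(sqrt(5 + 6)*(-4 + n(s(5, 0), r)), -57) = 19/190 - sqrt(5 + 6)*(-4 - 2) = 19*(1/190) - sqrt(11)*(-6) = 1/10 - (-6)*sqrt(11) = 1/10 + 6*sqrt(11)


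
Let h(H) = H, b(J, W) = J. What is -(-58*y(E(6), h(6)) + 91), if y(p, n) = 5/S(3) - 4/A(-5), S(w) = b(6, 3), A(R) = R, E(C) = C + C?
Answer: 56/15 ≈ 3.7333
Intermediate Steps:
E(C) = 2*C
S(w) = 6
y(p, n) = 49/30 (y(p, n) = 5/6 - 4/(-5) = 5*(⅙) - 4*(-⅕) = ⅚ + ⅘ = 49/30)
-(-58*y(E(6), h(6)) + 91) = -(-58*49/30 + 91) = -(-1421/15 + 91) = -1*(-56/15) = 56/15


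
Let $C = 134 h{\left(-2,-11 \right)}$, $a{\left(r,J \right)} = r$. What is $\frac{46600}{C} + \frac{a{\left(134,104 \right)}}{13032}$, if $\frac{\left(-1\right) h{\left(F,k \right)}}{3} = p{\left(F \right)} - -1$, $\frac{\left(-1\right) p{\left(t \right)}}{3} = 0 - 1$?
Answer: $- \frac{12647411}{436572} \approx -28.97$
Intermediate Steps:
$p{\left(t \right)} = 3$ ($p{\left(t \right)} = - 3 \left(0 - 1\right) = \left(-3\right) \left(-1\right) = 3$)
$h{\left(F,k \right)} = -12$ ($h{\left(F,k \right)} = - 3 \left(3 - -1\right) = - 3 \left(3 + 1\right) = \left(-3\right) 4 = -12$)
$C = -1608$ ($C = 134 \left(-12\right) = -1608$)
$\frac{46600}{C} + \frac{a{\left(134,104 \right)}}{13032} = \frac{46600}{-1608} + \frac{134}{13032} = 46600 \left(- \frac{1}{1608}\right) + 134 \cdot \frac{1}{13032} = - \frac{5825}{201} + \frac{67}{6516} = - \frac{12647411}{436572}$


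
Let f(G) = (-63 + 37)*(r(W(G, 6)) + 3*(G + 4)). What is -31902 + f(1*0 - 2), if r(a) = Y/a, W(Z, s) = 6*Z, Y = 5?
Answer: -192283/6 ≈ -32047.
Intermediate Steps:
r(a) = 5/a
f(G) = -312 - 78*G - 65/(3*G) (f(G) = (-63 + 37)*(5/((6*G)) + 3*(G + 4)) = -26*(5*(1/(6*G)) + 3*(4 + G)) = -26*(5/(6*G) + (12 + 3*G)) = -26*(12 + 3*G + 5/(6*G)) = -312 - 78*G - 65/(3*G))
-31902 + f(1*0 - 2) = -31902 + (-312 - 78*(1*0 - 2) - 65/(3*(1*0 - 2))) = -31902 + (-312 - 78*(0 - 2) - 65/(3*(0 - 2))) = -31902 + (-312 - 78*(-2) - 65/3/(-2)) = -31902 + (-312 + 156 - 65/3*(-½)) = -31902 + (-312 + 156 + 65/6) = -31902 - 871/6 = -192283/6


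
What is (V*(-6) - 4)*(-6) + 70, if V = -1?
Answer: 58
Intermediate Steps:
(V*(-6) - 4)*(-6) + 70 = (-1*(-6) - 4)*(-6) + 70 = (6 - 4)*(-6) + 70 = 2*(-6) + 70 = -12 + 70 = 58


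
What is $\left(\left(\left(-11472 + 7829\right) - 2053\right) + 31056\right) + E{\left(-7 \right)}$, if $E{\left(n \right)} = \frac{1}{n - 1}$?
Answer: $\frac{202879}{8} \approx 25360.0$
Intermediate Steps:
$E{\left(n \right)} = \frac{1}{-1 + n}$
$\left(\left(\left(-11472 + 7829\right) - 2053\right) + 31056\right) + E{\left(-7 \right)} = \left(\left(\left(-11472 + 7829\right) - 2053\right) + 31056\right) + \frac{1}{-1 - 7} = \left(\left(-3643 - 2053\right) + 31056\right) + \frac{1}{-8} = \left(-5696 + 31056\right) - \frac{1}{8} = 25360 - \frac{1}{8} = \frac{202879}{8}$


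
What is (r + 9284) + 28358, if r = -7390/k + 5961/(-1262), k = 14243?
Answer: 676508148869/17974666 ≈ 37637.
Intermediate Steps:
r = -94228703/17974666 (r = -7390/14243 + 5961/(-1262) = -7390*1/14243 + 5961*(-1/1262) = -7390/14243 - 5961/1262 = -94228703/17974666 ≈ -5.2423)
(r + 9284) + 28358 = (-94228703/17974666 + 9284) + 28358 = 166782570441/17974666 + 28358 = 676508148869/17974666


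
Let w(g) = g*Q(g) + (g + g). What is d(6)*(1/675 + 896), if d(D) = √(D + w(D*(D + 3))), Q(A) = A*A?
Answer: 604801*√157578/675 ≈ 3.5568e+5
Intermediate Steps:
Q(A) = A²
w(g) = g³ + 2*g (w(g) = g*g² + (g + g) = g³ + 2*g)
d(D) = √(D + D*(2 + D²*(3 + D)²)*(3 + D)) (d(D) = √(D + (D*(D + 3))*(2 + (D*(D + 3))²)) = √(D + (D*(3 + D))*(2 + (D*(3 + D))²)) = √(D + (D*(3 + D))*(2 + D²*(3 + D)²)) = √(D + D*(2 + D²*(3 + D)²)*(3 + D)))
d(6)*(1/675 + 896) = √(6*(1 + (2 + 6²*(3 + 6)²)*(3 + 6)))*(1/675 + 896) = √(6*(1 + (2 + 36*9²)*9))*(1/675 + 896) = √(6*(1 + (2 + 36*81)*9))*(604801/675) = √(6*(1 + (2 + 2916)*9))*(604801/675) = √(6*(1 + 2918*9))*(604801/675) = √(6*(1 + 26262))*(604801/675) = √(6*26263)*(604801/675) = √157578*(604801/675) = 604801*√157578/675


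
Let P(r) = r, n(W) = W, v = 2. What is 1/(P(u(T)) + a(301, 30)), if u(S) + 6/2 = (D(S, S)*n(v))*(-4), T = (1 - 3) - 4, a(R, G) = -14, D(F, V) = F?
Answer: 1/31 ≈ 0.032258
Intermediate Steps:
T = -6 (T = -2 - 4 = -6)
u(S) = -3 - 8*S (u(S) = -3 + (S*2)*(-4) = -3 + (2*S)*(-4) = -3 - 8*S)
1/(P(u(T)) + a(301, 30)) = 1/((-3 - 8*(-6)) - 14) = 1/((-3 + 48) - 14) = 1/(45 - 14) = 1/31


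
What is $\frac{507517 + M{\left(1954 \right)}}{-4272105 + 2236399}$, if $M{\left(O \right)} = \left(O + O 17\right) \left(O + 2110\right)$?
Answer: $- \frac{143446525}{2035706} \approx -70.465$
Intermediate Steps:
$M{\left(O \right)} = 18 O \left(2110 + O\right)$ ($M{\left(O \right)} = \left(O + 17 O\right) \left(2110 + O\right) = 18 O \left(2110 + O\right)$)
$\frac{507517 + M{\left(1954 \right)}}{-4272105 + 2236399} = \frac{507517 + 18 \cdot 1954 \left(2110 + 1954\right)}{-4272105 + 2236399} = \frac{507517 + 18 \cdot 1954 \cdot 4064}{-2035706} = \left(507517 + 142939008\right) \left(- \frac{1}{2035706}\right) = 143446525 \left(- \frac{1}{2035706}\right) = - \frac{143446525}{2035706}$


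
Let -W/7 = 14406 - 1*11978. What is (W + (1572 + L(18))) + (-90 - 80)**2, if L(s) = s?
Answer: 13494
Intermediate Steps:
W = -16996 (W = -7*(14406 - 1*11978) = -7*(14406 - 11978) = -7*2428 = -16996)
(W + (1572 + L(18))) + (-90 - 80)**2 = (-16996 + (1572 + 18)) + (-90 - 80)**2 = (-16996 + 1590) + (-170)**2 = -15406 + 28900 = 13494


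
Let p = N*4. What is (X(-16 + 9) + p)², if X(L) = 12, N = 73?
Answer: 92416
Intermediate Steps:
p = 292 (p = 73*4 = 292)
(X(-16 + 9) + p)² = (12 + 292)² = 304² = 92416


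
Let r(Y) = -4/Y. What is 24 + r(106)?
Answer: 1270/53 ≈ 23.962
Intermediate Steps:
24 + r(106) = 24 - 4/106 = 24 - 4*1/106 = 24 - 2/53 = 1270/53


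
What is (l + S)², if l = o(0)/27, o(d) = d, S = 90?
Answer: 8100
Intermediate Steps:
l = 0 (l = 0/27 = 0*(1/27) = 0)
(l + S)² = (0 + 90)² = 90² = 8100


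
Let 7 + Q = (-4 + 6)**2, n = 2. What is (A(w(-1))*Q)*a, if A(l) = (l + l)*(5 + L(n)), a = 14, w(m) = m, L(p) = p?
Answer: 588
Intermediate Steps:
Q = -3 (Q = -7 + (-4 + 6)**2 = -7 + 2**2 = -7 + 4 = -3)
A(l) = 14*l (A(l) = (l + l)*(5 + 2) = (2*l)*7 = 14*l)
(A(w(-1))*Q)*a = ((14*(-1))*(-3))*14 = -14*(-3)*14 = 42*14 = 588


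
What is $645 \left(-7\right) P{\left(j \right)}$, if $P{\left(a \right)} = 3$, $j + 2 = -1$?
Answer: $-13545$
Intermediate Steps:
$j = -3$ ($j = -2 - 1 = -3$)
$645 \left(-7\right) P{\left(j \right)} = 645 \left(-7\right) 3 = \left(-4515\right) 3 = -13545$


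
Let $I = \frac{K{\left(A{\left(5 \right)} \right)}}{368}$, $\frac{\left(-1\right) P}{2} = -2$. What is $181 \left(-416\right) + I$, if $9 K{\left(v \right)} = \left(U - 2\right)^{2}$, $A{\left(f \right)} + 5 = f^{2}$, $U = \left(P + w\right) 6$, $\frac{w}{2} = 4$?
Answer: $- \frac{62343863}{828} \approx -75295.0$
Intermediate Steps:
$w = 8$ ($w = 2 \cdot 4 = 8$)
$P = 4$ ($P = \left(-2\right) \left(-2\right) = 4$)
$U = 72$ ($U = \left(4 + 8\right) 6 = 12 \cdot 6 = 72$)
$A{\left(f \right)} = -5 + f^{2}$
$K{\left(v \right)} = \frac{4900}{9}$ ($K{\left(v \right)} = \frac{\left(72 - 2\right)^{2}}{9} = \frac{70^{2}}{9} = \frac{1}{9} \cdot 4900 = \frac{4900}{9}$)
$I = \frac{1225}{828}$ ($I = \frac{4900}{9 \cdot 368} = \frac{4900}{9} \cdot \frac{1}{368} = \frac{1225}{828} \approx 1.4795$)
$181 \left(-416\right) + I = 181 \left(-416\right) + \frac{1225}{828} = -75296 + \frac{1225}{828} = - \frac{62343863}{828}$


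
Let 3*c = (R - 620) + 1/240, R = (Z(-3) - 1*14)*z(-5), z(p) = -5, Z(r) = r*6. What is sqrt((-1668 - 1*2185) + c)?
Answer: I*sqrt(14422795)/60 ≈ 63.296*I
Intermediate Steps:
Z(r) = 6*r
R = 160 (R = (6*(-3) - 1*14)*(-5) = (-18 - 14)*(-5) = -32*(-5) = 160)
c = -110399/720 (c = ((160 - 620) + 1/240)/3 = (-460 + 1/240)/3 = (1/3)*(-110399/240) = -110399/720 ≈ -153.33)
sqrt((-1668 - 1*2185) + c) = sqrt((-1668 - 1*2185) - 110399/720) = sqrt((-1668 - 2185) - 110399/720) = sqrt(-3853 - 110399/720) = sqrt(-2884559/720) = I*sqrt(14422795)/60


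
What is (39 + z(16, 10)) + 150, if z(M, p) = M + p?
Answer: 215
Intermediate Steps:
(39 + z(16, 10)) + 150 = (39 + (16 + 10)) + 150 = (39 + 26) + 150 = 65 + 150 = 215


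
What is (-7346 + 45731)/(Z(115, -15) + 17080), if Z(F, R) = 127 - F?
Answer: 38385/17092 ≈ 2.2458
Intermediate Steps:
(-7346 + 45731)/(Z(115, -15) + 17080) = (-7346 + 45731)/((127 - 1*115) + 17080) = 38385/((127 - 115) + 17080) = 38385/(12 + 17080) = 38385/17092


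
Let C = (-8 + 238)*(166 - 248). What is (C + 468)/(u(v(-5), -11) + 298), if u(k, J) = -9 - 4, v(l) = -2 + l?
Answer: -968/15 ≈ -64.533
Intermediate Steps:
C = -18860 (C = 230*(-82) = -18860)
u(k, J) = -13
(C + 468)/(u(v(-5), -11) + 298) = (-18860 + 468)/(-13 + 298) = -18392/285 = -18392*1/285 = -968/15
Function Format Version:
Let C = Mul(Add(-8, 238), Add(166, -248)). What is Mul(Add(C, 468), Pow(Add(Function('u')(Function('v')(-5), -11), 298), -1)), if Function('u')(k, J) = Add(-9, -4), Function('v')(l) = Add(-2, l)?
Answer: Rational(-968, 15) ≈ -64.533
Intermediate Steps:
C = -18860 (C = Mul(230, -82) = -18860)
Function('u')(k, J) = -13
Mul(Add(C, 468), Pow(Add(Function('u')(Function('v')(-5), -11), 298), -1)) = Mul(Add(-18860, 468), Pow(Add(-13, 298), -1)) = Mul(-18392, Pow(285, -1)) = Mul(-18392, Rational(1, 285)) = Rational(-968, 15)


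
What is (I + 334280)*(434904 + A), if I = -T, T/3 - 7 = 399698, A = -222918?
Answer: -183332912310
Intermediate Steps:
T = 1199115 (T = 21 + 3*399698 = 21 + 1199094 = 1199115)
I = -1199115 (I = -1*1199115 = -1199115)
(I + 334280)*(434904 + A) = (-1199115 + 334280)*(434904 - 222918) = -864835*211986 = -183332912310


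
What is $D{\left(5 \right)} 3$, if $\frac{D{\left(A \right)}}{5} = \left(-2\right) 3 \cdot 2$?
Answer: $-180$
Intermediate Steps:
$D{\left(A \right)} = -60$ ($D{\left(A \right)} = 5 \left(-2\right) 3 \cdot 2 = 5 \left(\left(-6\right) 2\right) = 5 \left(-12\right) = -60$)
$D{\left(5 \right)} 3 = \left(-60\right) 3 = -180$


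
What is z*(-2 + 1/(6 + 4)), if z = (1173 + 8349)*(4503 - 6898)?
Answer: 43329861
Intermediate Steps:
z = -22805190 (z = 9522*(-2395) = -22805190)
z*(-2 + 1/(6 + 4)) = -22805190*(-2 + 1/(6 + 4)) = -22805190*(-2 + 1/10) = -22805190*(-2 + ⅒) = -22805190*(-19/10) = 43329861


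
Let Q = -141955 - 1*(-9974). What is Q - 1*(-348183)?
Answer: 216202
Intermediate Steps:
Q = -131981 (Q = -141955 + 9974 = -131981)
Q - 1*(-348183) = -131981 - 1*(-348183) = -131981 + 348183 = 216202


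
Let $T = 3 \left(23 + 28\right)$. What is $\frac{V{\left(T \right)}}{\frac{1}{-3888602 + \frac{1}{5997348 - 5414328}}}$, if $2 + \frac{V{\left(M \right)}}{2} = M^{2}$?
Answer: $- \frac{53066775999278873}{291510} \approx -1.8204 \cdot 10^{11}$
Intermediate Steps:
$T = 153$ ($T = 3 \cdot 51 = 153$)
$V{\left(M \right)} = -4 + 2 M^{2}$
$\frac{V{\left(T \right)}}{\frac{1}{-3888602 + \frac{1}{5997348 - 5414328}}} = \frac{-4 + 2 \cdot 153^{2}}{\frac{1}{-3888602 + \frac{1}{5997348 - 5414328}}} = \frac{-4 + 2 \cdot 23409}{\frac{1}{-3888602 + \frac{1}{583020}}} = \frac{-4 + 46818}{\frac{1}{-3888602 + \frac{1}{583020}}} = \frac{46814}{\frac{1}{- \frac{2267132738039}{583020}}} = \frac{46814}{- \frac{583020}{2267132738039}} = 46814 \left(- \frac{2267132738039}{583020}\right) = - \frac{53066775999278873}{291510}$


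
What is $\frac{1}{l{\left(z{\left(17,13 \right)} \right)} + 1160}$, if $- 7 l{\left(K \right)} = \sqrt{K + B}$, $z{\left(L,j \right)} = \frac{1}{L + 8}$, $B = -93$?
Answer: $\frac{50750}{58870083} + \frac{5 i \sqrt{581}}{117740166} \approx 0.00086207 + 1.0236 \cdot 10^{-6} i$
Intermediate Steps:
$z{\left(L,j \right)} = \frac{1}{8 + L}$
$l{\left(K \right)} = - \frac{\sqrt{-93 + K}}{7}$ ($l{\left(K \right)} = - \frac{\sqrt{K - 93}}{7} = - \frac{\sqrt{-93 + K}}{7}$)
$\frac{1}{l{\left(z{\left(17,13 \right)} \right)} + 1160} = \frac{1}{- \frac{\sqrt{-93 + \frac{1}{8 + 17}}}{7} + 1160} = \frac{1}{- \frac{\sqrt{-93 + \frac{1}{25}}}{7} + 1160} = \frac{1}{- \frac{\sqrt{- \frac{2324}{25}}}{7} + 1160} = \frac{1}{- \frac{\frac{2}{5} i \sqrt{581}}{7} + 1160} = \frac{1}{- \frac{2 i \sqrt{581}}{35} + 1160} = \frac{1}{1160 - \frac{2 i \sqrt{581}}{35}}$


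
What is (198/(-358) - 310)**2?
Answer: 3090136921/32041 ≈ 96443.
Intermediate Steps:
(198/(-358) - 310)**2 = (198*(-1/358) - 310)**2 = (-99/179 - 310)**2 = (-55589/179)**2 = 3090136921/32041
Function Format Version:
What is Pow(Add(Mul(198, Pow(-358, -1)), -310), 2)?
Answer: Rational(3090136921, 32041) ≈ 96443.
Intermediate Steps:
Pow(Add(Mul(198, Pow(-358, -1)), -310), 2) = Pow(Add(Mul(198, Rational(-1, 358)), -310), 2) = Pow(Add(Rational(-99, 179), -310), 2) = Pow(Rational(-55589, 179), 2) = Rational(3090136921, 32041)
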